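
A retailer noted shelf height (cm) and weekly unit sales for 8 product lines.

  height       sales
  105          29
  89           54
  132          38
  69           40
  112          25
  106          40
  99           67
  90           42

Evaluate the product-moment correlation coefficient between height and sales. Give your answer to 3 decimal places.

n = 8, Σx = 802, Σy = 335, Σx² = 82812, Σy² = 15279, Σxy = 33080
nΣxy − ΣxΣy = 264640 − 268670 = -4030
nΣx² − (Σx)² = 662496 − 643204 = 19292; nΣy² − (Σy)² = 122232 − 112225 = 10007
r = -4030 / √(19292 × 10007) = -4030 / 13894.4249 ≈ -0.290

-0.290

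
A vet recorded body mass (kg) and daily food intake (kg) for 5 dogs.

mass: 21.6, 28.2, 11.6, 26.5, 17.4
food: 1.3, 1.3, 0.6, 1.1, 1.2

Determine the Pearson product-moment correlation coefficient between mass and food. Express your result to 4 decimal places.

0.7464

n = 5, Σx = 105.3, Σy = 5.5, Σx² = 2401.37, Σy² = 6.39, Σxy = 121.73
nΣxy − ΣxΣy = 608.65 − 579.15 = 29.5
nΣx² − (Σx)² = 12006.85 − 11088.09 = 918.76; nΣy² − (Σy)² = 31.95 − 30.25 = 1.7
r = 29.5 / √(918.76 × 1.7) = 29.5 / 39.5208 ≈ 0.7464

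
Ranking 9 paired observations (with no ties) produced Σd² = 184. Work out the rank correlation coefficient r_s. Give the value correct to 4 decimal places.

-0.5333

ρ = 1 − 6Σd² / [n(n²−1)] = 1 − 6×184 / (9×80)
  = 1 − 1104/720 = 1 − 1.53333 ≈ -0.5333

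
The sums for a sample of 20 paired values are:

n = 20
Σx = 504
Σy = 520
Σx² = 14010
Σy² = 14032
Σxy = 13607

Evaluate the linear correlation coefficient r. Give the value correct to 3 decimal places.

r = (nΣxy − ΣxΣy) / √[(nΣx² − (Σx)²)(nΣy² − (Σy)²)]
Numerator: 20×13607 − 504×520 = 10060
Denominator: √[(280200 − 254016)(280640 − 270400)] = √[26184 × 10240] = 16374.4972
r = 10060 / 16374.4972 ≈ 0.614

0.614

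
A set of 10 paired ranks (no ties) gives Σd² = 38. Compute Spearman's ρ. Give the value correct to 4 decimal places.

ρ = 1 − 6Σd² / [n(n²−1)] = 1 − 6×38 / (10×99)
  = 1 − 228/990 = 1 − 0.23030 ≈ 0.7697

0.7697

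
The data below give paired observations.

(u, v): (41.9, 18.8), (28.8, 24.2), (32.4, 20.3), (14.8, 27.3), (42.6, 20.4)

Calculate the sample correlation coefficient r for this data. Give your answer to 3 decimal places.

-0.933

n = 5, Σu = 160.5, Σv = 111, Σu² = 5668.61, Σv² = 2512.62, Σuv = 3415.48
nΣuv − ΣuΣv = 17077.4 − 17815.5 = -738.1
nΣu² − (Σu)² = 28343.05 − 25760.25 = 2582.8; nΣv² − (Σv)² = 12563.1 − 12321 = 242.1
r = -738.1 / √(2582.8 × 242.1) = -738.1 / 790.7565 ≈ -0.933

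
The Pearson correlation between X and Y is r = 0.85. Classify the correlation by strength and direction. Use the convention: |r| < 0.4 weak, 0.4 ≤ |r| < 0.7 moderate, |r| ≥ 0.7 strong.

r = 0.85 > 0 so the relationship is positive.
|r| = 0.85, which falls in the strong range.

strong positive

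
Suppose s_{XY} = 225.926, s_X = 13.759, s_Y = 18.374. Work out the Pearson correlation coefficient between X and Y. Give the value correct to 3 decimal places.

r = Cov(X,Y) / (s_X · s_Y) = 225.926 / (13.759 × 18.374)
  = 225.926 / 252.8079 ≈ 0.894

0.894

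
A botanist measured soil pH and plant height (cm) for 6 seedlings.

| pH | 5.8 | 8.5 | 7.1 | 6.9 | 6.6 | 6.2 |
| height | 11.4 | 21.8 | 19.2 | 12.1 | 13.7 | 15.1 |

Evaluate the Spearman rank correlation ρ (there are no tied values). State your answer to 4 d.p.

0.7714

Rank pH: 1, 6, 5, 4, 3, 2
Rank height: 1, 6, 5, 2, 3, 4
d = rank(pH) − rank(height): 0, 0, 0, 2, 0, -2; Σd² = 8
ρ = 1 − 6Σd² / [n(n²−1)] = 1 − 6×8 / (6×35) = 1 − 48/210 ≈ 0.7714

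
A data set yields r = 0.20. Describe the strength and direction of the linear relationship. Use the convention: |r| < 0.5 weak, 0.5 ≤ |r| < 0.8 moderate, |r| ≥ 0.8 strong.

r = 0.20 > 0 so the relationship is positive.
|r| = 0.20, which falls in the weak range.

weak positive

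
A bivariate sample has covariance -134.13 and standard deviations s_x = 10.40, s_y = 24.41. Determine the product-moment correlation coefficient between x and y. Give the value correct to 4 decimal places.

-0.5284

r = Cov(x,y) / (s_x · s_y) = -134.13 / (10.40 × 24.41)
  = -134.13 / 253.8640 ≈ -0.5284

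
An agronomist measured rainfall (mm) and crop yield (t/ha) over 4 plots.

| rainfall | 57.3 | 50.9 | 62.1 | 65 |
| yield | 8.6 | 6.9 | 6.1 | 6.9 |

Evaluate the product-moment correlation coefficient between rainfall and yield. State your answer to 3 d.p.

n = 4, Σx = 235.3, Σy = 28.5, Σx² = 13955.51, Σy² = 206.39, Σxy = 1671.3
nΣxy − ΣxΣy = 6685.2 − 6706.05 = -20.85
nΣx² − (Σx)² = 55822.04 − 55366.09 = 455.95; nΣy² − (Σy)² = 825.56 − 812.25 = 13.31
r = -20.85 / √(455.95 × 13.31) = -20.85 / 77.9018 ≈ -0.268

-0.268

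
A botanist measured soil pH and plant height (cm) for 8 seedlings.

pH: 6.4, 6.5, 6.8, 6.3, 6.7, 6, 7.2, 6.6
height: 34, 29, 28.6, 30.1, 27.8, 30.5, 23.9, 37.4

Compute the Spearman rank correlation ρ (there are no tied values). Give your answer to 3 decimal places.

-0.667

Rank pH: 3, 4, 7, 2, 6, 1, 8, 5
Rank height: 7, 4, 3, 5, 2, 6, 1, 8
d = rank(pH) − rank(height): -4, 0, 4, -3, 4, -5, 7, -3; Σd² = 140
ρ = 1 − 6Σd² / [n(n²−1)] = 1 − 6×140 / (8×63) = 1 − 840/504 ≈ -0.667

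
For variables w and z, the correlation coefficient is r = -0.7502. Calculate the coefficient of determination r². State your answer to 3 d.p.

r² = (-0.7502)² = 0.563

0.563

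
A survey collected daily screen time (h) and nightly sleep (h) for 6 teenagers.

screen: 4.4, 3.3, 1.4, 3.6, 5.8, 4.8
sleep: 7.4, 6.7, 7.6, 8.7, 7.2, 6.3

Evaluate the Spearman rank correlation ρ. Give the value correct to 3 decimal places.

-0.429

Rank screen: 4, 2, 1, 3, 6, 5
Rank sleep: 4, 2, 5, 6, 3, 1
d = rank(screen) − rank(sleep): 0, 0, -4, -3, 3, 4; Σd² = 50
ρ = 1 − 6Σd² / [n(n²−1)] = 1 − 6×50 / (6×35) = 1 − 300/210 ≈ -0.429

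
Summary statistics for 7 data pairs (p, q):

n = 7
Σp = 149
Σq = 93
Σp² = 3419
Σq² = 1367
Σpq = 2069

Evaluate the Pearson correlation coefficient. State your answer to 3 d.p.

r = (nΣpq − ΣpΣq) / √[(nΣp² − (Σp)²)(nΣq² − (Σq)²)]
Numerator: 7×2069 − 149×93 = 626
Denominator: √[(23933 − 22201)(9569 − 8649)] = √[1732 × 920] = 1262.3153
r = 626 / 1262.3153 ≈ 0.496

0.496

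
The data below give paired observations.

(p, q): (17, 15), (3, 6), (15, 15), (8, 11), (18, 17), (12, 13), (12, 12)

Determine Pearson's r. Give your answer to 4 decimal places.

0.9791

n = 7, Σp = 85, Σq = 89, Σp² = 1199, Σq² = 1209, Σpq = 1192
nΣpq − ΣpΣq = 8344 − 7565 = 779
nΣp² − (Σp)² = 8393 − 7225 = 1168; nΣq² − (Σq)² = 8463 − 7921 = 542
r = 779 / √(1168 × 542) = 779 / 795.6482 ≈ 0.9791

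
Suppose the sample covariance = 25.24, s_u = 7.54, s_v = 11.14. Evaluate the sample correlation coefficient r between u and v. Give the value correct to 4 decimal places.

r = Cov(u,v) / (s_u · s_v) = 25.24 / (7.54 × 11.14)
  = 25.24 / 83.9956 ≈ 0.3005

0.3005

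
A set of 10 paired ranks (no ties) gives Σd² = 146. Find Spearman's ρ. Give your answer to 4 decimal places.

ρ = 1 − 6Σd² / [n(n²−1)] = 1 − 6×146 / (10×99)
  = 1 − 876/990 = 1 − 0.88485 ≈ 0.1152

0.1152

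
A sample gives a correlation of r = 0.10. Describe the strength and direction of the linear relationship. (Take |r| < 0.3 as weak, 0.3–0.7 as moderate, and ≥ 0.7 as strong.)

r = 0.10 > 0 so the relationship is positive.
|r| = 0.10, which falls in the weak range.

weak positive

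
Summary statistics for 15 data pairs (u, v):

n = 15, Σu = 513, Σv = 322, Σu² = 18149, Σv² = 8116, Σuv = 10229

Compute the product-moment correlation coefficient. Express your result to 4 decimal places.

r = (nΣuv − ΣuΣv) / √[(nΣu² − (Σu)²)(nΣv² − (Σv)²)]
Numerator: 15×10229 − 513×322 = -11751
Denominator: √[(272235 − 263169)(121740 − 103684)] = √[9066 × 18056] = 12794.3619
r = -11751 / 12794.3619 ≈ -0.9185

-0.9185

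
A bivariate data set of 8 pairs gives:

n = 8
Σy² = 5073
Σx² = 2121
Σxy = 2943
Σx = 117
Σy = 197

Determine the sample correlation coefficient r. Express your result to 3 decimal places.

r = (nΣxy − ΣxΣy) / √[(nΣx² − (Σx)²)(nΣy² − (Σy)²)]
Numerator: 8×2943 − 117×197 = 495
Denominator: √[(16968 − 13689)(40584 − 38809)] = √[3279 × 1775] = 2412.5142
r = 495 / 2412.5142 ≈ 0.205

0.205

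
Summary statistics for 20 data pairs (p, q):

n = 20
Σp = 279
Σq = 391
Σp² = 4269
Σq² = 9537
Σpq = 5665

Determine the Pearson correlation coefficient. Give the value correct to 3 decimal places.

r = (nΣpq − ΣpΣq) / √[(nΣp² − (Σp)²)(nΣq² − (Σq)²)]
Numerator: 20×5665 − 279×391 = 4211
Denominator: √[(85380 − 77841)(190740 − 152881)] = √[7539 × 37859] = 16894.3482
r = 4211 / 16894.3482 ≈ 0.249

0.249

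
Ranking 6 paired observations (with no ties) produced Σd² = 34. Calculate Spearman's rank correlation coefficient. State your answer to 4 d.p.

ρ = 1 − 6Σd² / [n(n²−1)] = 1 − 6×34 / (6×35)
  = 1 − 204/210 = 1 − 0.97143 ≈ 0.0286

0.0286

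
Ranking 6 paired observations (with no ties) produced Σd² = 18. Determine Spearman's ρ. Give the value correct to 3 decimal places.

0.486

ρ = 1 − 6Σd² / [n(n²−1)] = 1 − 6×18 / (6×35)
  = 1 − 108/210 = 1 − 0.5143 ≈ 0.486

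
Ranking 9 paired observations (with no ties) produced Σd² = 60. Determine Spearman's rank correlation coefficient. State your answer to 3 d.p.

ρ = 1 − 6Σd² / [n(n²−1)] = 1 − 6×60 / (9×80)
  = 1 − 360/720 = 1 − 0.5000 ≈ 0.500

0.500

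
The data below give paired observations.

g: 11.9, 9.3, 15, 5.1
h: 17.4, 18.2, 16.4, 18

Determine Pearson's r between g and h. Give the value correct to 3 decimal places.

n = 4, Σg = 41.3, Σh = 70, Σg² = 479.11, Σh² = 1226.96, Σgh = 714.12
nΣgh − ΣgΣh = 2856.48 − 2891 = -34.52
nΣg² − (Σg)² = 1916.44 − 1705.69 = 210.75; nΣh² − (Σh)² = 4907.84 − 4900 = 7.84
r = -34.52 / √(210.75 × 7.84) = -34.52 / 40.6482 ≈ -0.849

-0.849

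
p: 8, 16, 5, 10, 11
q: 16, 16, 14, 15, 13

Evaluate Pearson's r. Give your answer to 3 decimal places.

0.330

n = 5, Σp = 50, Σq = 74, Σp² = 566, Σq² = 1102, Σpq = 747
nΣpq − ΣpΣq = 3735 − 3700 = 35
nΣp² − (Σp)² = 2830 − 2500 = 330; nΣq² − (Σq)² = 5510 − 5476 = 34
r = 35 / √(330 × 34) = 35 / 105.9245 ≈ 0.330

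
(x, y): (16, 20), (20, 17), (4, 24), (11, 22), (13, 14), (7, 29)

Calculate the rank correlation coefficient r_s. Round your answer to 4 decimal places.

-0.7714

Rank x: 5, 6, 1, 3, 4, 2
Rank y: 3, 2, 5, 4, 1, 6
d = rank(x) − rank(y): 2, 4, -4, -1, 3, -4; Σd² = 62
ρ = 1 − 6Σd² / [n(n²−1)] = 1 − 6×62 / (6×35) = 1 − 372/210 ≈ -0.7714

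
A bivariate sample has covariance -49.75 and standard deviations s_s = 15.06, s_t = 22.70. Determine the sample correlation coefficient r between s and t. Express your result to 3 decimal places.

r = Cov(s,t) / (s_s · s_t) = -49.75 / (15.06 × 22.70)
  = -49.75 / 341.8620 ≈ -0.146

-0.146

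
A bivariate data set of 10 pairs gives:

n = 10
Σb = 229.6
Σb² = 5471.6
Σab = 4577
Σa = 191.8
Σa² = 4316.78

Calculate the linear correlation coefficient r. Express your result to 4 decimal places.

0.4851

r = (nΣab − ΣaΣb) / √[(nΣa² − (Σa)²)(nΣb² − (Σb)²)]
Numerator: 10×4577 − 191.8×229.6 = 1732.72
Denominator: √[(43167.8 − 36787.24)(54716 − 52716.16)] = √[6380.56 × 1999.84] = 3572.1281
r = 1732.72 / 3572.1281 ≈ 0.4851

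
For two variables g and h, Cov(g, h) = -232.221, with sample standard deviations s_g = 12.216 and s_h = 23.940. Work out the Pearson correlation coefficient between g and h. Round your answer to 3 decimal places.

-0.794

r = Cov(g,h) / (s_g · s_h) = -232.221 / (12.216 × 23.940)
  = -232.221 / 292.4510 ≈ -0.794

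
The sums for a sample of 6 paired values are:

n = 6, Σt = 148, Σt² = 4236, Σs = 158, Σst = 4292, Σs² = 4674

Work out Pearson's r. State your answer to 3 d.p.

r = (nΣst − ΣsΣt) / √[(nΣs² − (Σs)²)(nΣt² − (Σt)²)]
Numerator: 6×4292 − 158×148 = 2368
Denominator: √[(28044 − 24964)(25416 − 21904)] = √[3080 × 3512] = 3288.9147
r = 2368 / 3288.9147 ≈ 0.720

0.720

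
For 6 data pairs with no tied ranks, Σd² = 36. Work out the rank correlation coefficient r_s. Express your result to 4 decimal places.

ρ = 1 − 6Σd² / [n(n²−1)] = 1 − 6×36 / (6×35)
  = 1 − 216/210 = 1 − 1.02857 ≈ -0.0286

-0.0286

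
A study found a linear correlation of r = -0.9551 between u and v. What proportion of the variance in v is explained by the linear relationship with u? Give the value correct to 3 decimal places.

r² = (-0.9551)² = 0.912

0.912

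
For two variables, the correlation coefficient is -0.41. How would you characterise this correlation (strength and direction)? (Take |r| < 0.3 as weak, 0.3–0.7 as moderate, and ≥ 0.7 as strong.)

r = -0.41 < 0 so the relationship is negative.
|r| = 0.41, which falls in the moderate range.

moderate negative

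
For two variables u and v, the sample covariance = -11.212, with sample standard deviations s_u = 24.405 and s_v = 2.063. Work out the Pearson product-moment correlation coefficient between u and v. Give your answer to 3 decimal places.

-0.223

r = Cov(u,v) / (s_u · s_v) = -11.212 / (24.405 × 2.063)
  = -11.212 / 50.3475 ≈ -0.223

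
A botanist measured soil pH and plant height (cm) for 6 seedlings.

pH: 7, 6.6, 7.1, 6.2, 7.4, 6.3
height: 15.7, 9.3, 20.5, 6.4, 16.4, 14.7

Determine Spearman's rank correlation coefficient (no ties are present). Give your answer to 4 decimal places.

0.8857

Rank pH: 4, 3, 5, 1, 6, 2
Rank height: 4, 2, 6, 1, 5, 3
d = rank(pH) − rank(height): 0, 1, -1, 0, 1, -1; Σd² = 4
ρ = 1 − 6Σd² / [n(n²−1)] = 1 − 6×4 / (6×35) = 1 − 24/210 ≈ 0.8857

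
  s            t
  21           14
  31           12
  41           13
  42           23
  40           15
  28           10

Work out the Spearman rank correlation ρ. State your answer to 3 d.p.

Rank s: 1, 3, 5, 6, 4, 2
Rank t: 4, 2, 3, 6, 5, 1
d = rank(s) − rank(t): -3, 1, 2, 0, -1, 1; Σd² = 16
ρ = 1 − 6Σd² / [n(n²−1)] = 1 − 6×16 / (6×35) = 1 − 96/210 ≈ 0.543

0.543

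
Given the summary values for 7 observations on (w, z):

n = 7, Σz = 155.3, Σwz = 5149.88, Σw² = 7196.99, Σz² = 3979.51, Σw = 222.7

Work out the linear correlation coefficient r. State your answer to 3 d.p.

0.855

r = (nΣwz − ΣwΣz) / √[(nΣw² − (Σw)²)(nΣz² − (Σz)²)]
Numerator: 7×5149.88 − 222.7×155.3 = 1463.85
Denominator: √[(50378.93 − 49595.29)(27856.57 − 24118.09)] = √[783.64 × 3738.48] = 1711.6140
r = 1463.85 / 1711.6140 ≈ 0.855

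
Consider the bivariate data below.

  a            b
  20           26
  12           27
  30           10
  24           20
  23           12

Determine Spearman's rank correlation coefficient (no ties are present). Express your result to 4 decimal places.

Rank a: 2, 1, 5, 4, 3
Rank b: 4, 5, 1, 3, 2
d = rank(a) − rank(b): -2, -4, 4, 1, 1; Σd² = 38
ρ = 1 − 6Σd² / [n(n²−1)] = 1 − 6×38 / (5×24) = 1 − 228/120 ≈ -0.9000

-0.9000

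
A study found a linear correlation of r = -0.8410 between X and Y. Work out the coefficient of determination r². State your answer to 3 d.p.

r² = (-0.8410)² = 0.707

0.707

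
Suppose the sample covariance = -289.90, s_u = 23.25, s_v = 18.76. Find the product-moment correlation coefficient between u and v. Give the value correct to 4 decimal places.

r = Cov(u,v) / (s_u · s_v) = -289.90 / (23.25 × 18.76)
  = -289.90 / 436.1700 ≈ -0.6646

-0.6646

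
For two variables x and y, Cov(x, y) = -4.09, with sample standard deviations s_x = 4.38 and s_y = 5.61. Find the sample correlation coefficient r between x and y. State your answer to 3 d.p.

r = Cov(x,y) / (s_x · s_y) = -4.09 / (4.38 × 5.61)
  = -4.09 / 24.5718 ≈ -0.166

-0.166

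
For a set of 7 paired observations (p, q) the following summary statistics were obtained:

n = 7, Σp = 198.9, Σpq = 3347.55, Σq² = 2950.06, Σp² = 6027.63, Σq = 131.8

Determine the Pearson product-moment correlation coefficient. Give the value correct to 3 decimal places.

r = (nΣpq − ΣpΣq) / √[(nΣp² − (Σp)²)(nΣq² − (Σq)²)]
Numerator: 7×3347.55 − 198.9×131.8 = -2782.17
Denominator: √[(42193.41 − 39561.21)(20650.42 − 17371.24)] = √[2632.2 × 3279.18] = 2937.9342
r = -2782.17 / 2937.9342 ≈ -0.947

-0.947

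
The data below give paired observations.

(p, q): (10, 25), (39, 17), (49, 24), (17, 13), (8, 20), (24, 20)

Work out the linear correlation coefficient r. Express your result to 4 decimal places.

0.0945

n = 6, Σp = 147, Σq = 119, Σp² = 4951, Σq² = 2459, Σpq = 2950
nΣpq − ΣpΣq = 17700 − 17493 = 207
nΣp² − (Σp)² = 29706 − 21609 = 8097; nΣq² − (Σq)² = 14754 − 14161 = 593
r = 207 / √(8097 × 593) = 207 / 2191.2373 ≈ 0.0945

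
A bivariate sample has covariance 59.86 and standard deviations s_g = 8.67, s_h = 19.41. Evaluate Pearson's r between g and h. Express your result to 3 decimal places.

r = Cov(g,h) / (s_g · s_h) = 59.86 / (8.67 × 19.41)
  = 59.86 / 168.2847 ≈ 0.356

0.356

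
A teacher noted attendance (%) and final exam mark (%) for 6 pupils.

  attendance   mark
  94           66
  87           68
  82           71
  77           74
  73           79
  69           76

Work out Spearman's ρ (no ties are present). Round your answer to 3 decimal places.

-0.943

Rank attendance: 6, 5, 4, 3, 2, 1
Rank mark: 1, 2, 3, 4, 6, 5
d = rank(attendance) − rank(mark): 5, 3, 1, -1, -4, -4; Σd² = 68
ρ = 1 − 6Σd² / [n(n²−1)] = 1 − 6×68 / (6×35) = 1 − 408/210 ≈ -0.943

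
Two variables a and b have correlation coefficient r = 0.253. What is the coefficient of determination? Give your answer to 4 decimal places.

0.0640

r² = (0.253)² = 0.0640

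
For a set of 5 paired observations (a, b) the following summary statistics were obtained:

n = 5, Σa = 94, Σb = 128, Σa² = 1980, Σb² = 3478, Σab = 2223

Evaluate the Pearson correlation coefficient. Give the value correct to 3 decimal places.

-0.886

r = (nΣab − ΣaΣb) / √[(nΣa² − (Σa)²)(nΣb² − (Σb)²)]
Numerator: 5×2223 − 94×128 = -917
Denominator: √[(9900 − 8836)(17390 − 16384)] = √[1064 × 1006] = 1034.5936
r = -917 / 1034.5936 ≈ -0.886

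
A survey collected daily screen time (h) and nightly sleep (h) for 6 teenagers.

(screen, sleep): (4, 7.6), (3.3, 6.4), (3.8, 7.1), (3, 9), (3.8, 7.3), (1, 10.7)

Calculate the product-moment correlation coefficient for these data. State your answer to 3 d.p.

n = 6, Σx = 18.9, Σy = 48.1, Σx² = 65.77, Σy² = 397.91, Σxy = 143.94
nΣxy − ΣxΣy = 863.64 − 909.09 = -45.45
nΣx² − (Σx)² = 394.62 − 357.21 = 37.41; nΣy² − (Σy)² = 2387.46 − 2313.61 = 73.85
r = -45.45 / √(37.41 × 73.85) = -45.45 / 52.5617 ≈ -0.865

-0.865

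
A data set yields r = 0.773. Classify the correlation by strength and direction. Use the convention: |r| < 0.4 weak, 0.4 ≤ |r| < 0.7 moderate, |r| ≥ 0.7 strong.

r = 0.773 > 0 so the relationship is positive.
|r| = 0.773, which falls in the strong range.

strong positive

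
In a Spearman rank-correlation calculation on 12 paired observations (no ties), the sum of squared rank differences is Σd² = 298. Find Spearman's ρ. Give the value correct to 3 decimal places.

ρ = 1 − 6Σd² / [n(n²−1)] = 1 − 6×298 / (12×143)
  = 1 − 1788/1716 = 1 − 1.0420 ≈ -0.042

-0.042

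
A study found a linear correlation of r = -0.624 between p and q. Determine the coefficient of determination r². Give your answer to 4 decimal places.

0.3894

r² = (-0.624)² = 0.3894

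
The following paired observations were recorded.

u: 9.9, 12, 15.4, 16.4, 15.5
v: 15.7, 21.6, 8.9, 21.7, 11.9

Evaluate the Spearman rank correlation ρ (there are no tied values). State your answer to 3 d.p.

Rank u: 1, 2, 3, 5, 4
Rank v: 3, 4, 1, 5, 2
d = rank(u) − rank(v): -2, -2, 2, 0, 2; Σd² = 16
ρ = 1 − 6Σd² / [n(n²−1)] = 1 − 6×16 / (5×24) = 1 − 96/120 ≈ 0.200

0.200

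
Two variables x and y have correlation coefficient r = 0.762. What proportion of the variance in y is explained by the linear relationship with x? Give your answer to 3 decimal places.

r² = (0.762)² = 0.581

0.581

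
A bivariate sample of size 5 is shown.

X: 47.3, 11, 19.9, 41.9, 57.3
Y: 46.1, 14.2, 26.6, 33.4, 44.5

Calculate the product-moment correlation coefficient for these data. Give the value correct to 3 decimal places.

n = 5, ΣX = 177.4, ΣY = 164.8, ΣX² = 7793.2, ΣY² = 6130.22, ΣXY = 6815.38
nΣXY − ΣXΣY = 34076.9 − 29235.52 = 4841.38
nΣX² − (ΣX)² = 38966 − 31470.76 = 7495.24; nΣY² − (ΣY)² = 30651.1 − 27159.04 = 3492.06
r = 4841.38 / √(7495.24 × 3492.06) = 4841.38 / 5116.0363 ≈ 0.946

0.946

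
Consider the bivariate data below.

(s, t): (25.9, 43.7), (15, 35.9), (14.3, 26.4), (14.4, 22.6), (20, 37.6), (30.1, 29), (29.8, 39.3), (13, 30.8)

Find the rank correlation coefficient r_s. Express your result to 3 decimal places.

Rank s: 6, 4, 2, 3, 5, 8, 7, 1
Rank t: 8, 5, 2, 1, 6, 3, 7, 4
d = rank(s) − rank(t): -2, -1, 0, 2, -1, 5, 0, -3; Σd² = 44
ρ = 1 − 6Σd² / [n(n²−1)] = 1 − 6×44 / (8×63) = 1 − 264/504 ≈ 0.476

0.476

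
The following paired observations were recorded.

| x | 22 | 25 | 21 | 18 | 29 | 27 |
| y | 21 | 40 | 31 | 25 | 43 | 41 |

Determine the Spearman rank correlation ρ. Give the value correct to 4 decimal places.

Rank x: 3, 4, 2, 1, 6, 5
Rank y: 1, 4, 3, 2, 6, 5
d = rank(x) − rank(y): 2, 0, -1, -1, 0, 0; Σd² = 6
ρ = 1 − 6Σd² / [n(n²−1)] = 1 − 6×6 / (6×35) = 1 − 36/210 ≈ 0.8286

0.8286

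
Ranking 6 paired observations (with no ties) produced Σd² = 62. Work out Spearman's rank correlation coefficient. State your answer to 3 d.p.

ρ = 1 − 6Σd² / [n(n²−1)] = 1 − 6×62 / (6×35)
  = 1 − 372/210 = 1 − 1.7714 ≈ -0.771

-0.771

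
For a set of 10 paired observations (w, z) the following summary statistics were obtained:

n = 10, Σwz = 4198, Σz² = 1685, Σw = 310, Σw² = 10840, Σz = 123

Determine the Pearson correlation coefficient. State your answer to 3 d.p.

0.837

r = (nΣwz − ΣwΣz) / √[(nΣw² − (Σw)²)(nΣz² − (Σz)²)]
Numerator: 10×4198 − 310×123 = 3850
Denominator: √[(108400 − 96100)(16850 − 15129)] = √[12300 × 1721] = 4600.9021
r = 3850 / 4600.9021 ≈ 0.837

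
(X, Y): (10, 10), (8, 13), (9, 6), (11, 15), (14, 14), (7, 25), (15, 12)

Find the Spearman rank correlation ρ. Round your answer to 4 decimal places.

-0.1786

Rank X: 4, 2, 3, 5, 6, 1, 7
Rank Y: 2, 4, 1, 6, 5, 7, 3
d = rank(X) − rank(Y): 2, -2, 2, -1, 1, -6, 4; Σd² = 66
ρ = 1 − 6Σd² / [n(n²−1)] = 1 − 6×66 / (7×48) = 1 − 396/336 ≈ -0.1786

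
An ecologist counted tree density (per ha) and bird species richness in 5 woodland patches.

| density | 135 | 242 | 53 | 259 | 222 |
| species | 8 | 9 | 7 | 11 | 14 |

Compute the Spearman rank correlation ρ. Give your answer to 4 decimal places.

0.7000

Rank density: 2, 4, 1, 5, 3
Rank species: 2, 3, 1, 4, 5
d = rank(density) − rank(species): 0, 1, 0, 1, -2; Σd² = 6
ρ = 1 − 6Σd² / [n(n²−1)] = 1 − 6×6 / (5×24) = 1 − 36/120 ≈ 0.7000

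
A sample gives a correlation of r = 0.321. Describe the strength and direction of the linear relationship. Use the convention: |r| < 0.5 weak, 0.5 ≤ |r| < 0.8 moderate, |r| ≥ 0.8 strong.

weak positive

r = 0.321 > 0 so the relationship is positive.
|r| = 0.321, which falls in the weak range.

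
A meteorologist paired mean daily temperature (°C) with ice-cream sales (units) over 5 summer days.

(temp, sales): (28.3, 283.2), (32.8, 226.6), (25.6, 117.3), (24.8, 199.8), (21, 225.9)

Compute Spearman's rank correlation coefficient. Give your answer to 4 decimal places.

0.5000

Rank temp: 4, 5, 3, 2, 1
Rank sales: 5, 4, 1, 2, 3
d = rank(temp) − rank(sales): -1, 1, 2, 0, -2; Σd² = 10
ρ = 1 − 6Σd² / [n(n²−1)] = 1 − 6×10 / (5×24) = 1 − 60/120 ≈ 0.5000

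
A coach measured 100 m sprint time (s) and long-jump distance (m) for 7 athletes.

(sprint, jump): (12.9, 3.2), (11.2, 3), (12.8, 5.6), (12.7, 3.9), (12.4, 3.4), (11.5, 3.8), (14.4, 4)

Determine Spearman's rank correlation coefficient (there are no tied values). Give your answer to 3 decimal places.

0.536

Rank sprint: 6, 1, 5, 4, 3, 2, 7
Rank jump: 2, 1, 7, 5, 3, 4, 6
d = rank(sprint) − rank(jump): 4, 0, -2, -1, 0, -2, 1; Σd² = 26
ρ = 1 − 6Σd² / [n(n²−1)] = 1 − 6×26 / (7×48) = 1 − 156/336 ≈ 0.536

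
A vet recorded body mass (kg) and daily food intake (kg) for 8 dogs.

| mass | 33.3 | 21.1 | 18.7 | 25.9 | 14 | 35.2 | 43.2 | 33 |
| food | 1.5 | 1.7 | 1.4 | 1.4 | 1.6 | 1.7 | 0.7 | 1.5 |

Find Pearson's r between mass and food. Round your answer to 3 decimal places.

-0.562

n = 8, Σx = 224.4, Σy = 11.5, Σx² = 6964.88, Σy² = 17.25, Σxy = 310.24
nΣxy − ΣxΣy = 2481.92 − 2580.6 = -98.68
nΣx² − (Σx)² = 55719.04 − 50355.36 = 5363.68; nΣy² − (Σy)² = 138 − 132.25 = 5.75
r = -98.68 / √(5363.68 × 5.75) = -98.68 / 175.6165 ≈ -0.562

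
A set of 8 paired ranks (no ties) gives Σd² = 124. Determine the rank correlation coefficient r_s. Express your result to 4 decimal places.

ρ = 1 − 6Σd² / [n(n²−1)] = 1 − 6×124 / (8×63)
  = 1 − 744/504 = 1 − 1.47619 ≈ -0.4762

-0.4762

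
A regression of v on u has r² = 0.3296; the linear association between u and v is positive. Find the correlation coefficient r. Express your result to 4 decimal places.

0.5741

|r| = √0.3296 = 0.5741
The association is positive, so r = 0.5741.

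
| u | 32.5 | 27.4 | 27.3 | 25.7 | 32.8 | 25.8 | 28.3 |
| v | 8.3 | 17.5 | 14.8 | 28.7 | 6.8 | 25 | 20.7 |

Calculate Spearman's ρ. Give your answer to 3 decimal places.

Rank u: 6, 4, 3, 1, 7, 2, 5
Rank v: 2, 4, 3, 7, 1, 6, 5
d = rank(u) − rank(v): 4, 0, 0, -6, 6, -4, 0; Σd² = 104
ρ = 1 − 6Σd² / [n(n²−1)] = 1 − 6×104 / (7×48) = 1 − 624/336 ≈ -0.857

-0.857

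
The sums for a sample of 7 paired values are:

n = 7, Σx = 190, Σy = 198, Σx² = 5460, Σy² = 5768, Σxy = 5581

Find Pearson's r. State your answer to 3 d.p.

r = (nΣxy − ΣxΣy) / √[(nΣx² − (Σx)²)(nΣy² − (Σy)²)]
Numerator: 7×5581 − 190×198 = 1447
Denominator: √[(38220 − 36100)(40376 − 39204)] = √[2120 × 1172] = 1576.2741
r = 1447 / 1576.2741 ≈ 0.918

0.918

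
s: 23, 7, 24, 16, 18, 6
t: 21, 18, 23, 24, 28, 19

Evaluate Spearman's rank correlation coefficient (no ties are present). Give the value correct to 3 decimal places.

0.486

Rank s: 5, 2, 6, 3, 4, 1
Rank t: 3, 1, 4, 5, 6, 2
d = rank(s) − rank(t): 2, 1, 2, -2, -2, -1; Σd² = 18
ρ = 1 − 6Σd² / [n(n²−1)] = 1 − 6×18 / (6×35) = 1 − 108/210 ≈ 0.486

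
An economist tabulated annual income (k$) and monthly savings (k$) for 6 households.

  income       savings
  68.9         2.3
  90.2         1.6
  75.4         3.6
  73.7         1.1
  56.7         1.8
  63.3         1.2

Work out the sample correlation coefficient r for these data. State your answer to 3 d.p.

0.103

n = 6, Σx = 428.2, Σy = 11.6, Σx² = 31221.88, Σy² = 26.7, Σxy = 833.32
nΣxy − ΣxΣy = 4999.92 − 4967.12 = 32.8
nΣx² − (Σx)² = 187331.28 − 183355.24 = 3976.04; nΣy² − (Σy)² = 160.2 − 134.56 = 25.64
r = 32.8 / √(3976.04 × 25.64) = 32.8 / 319.2893 ≈ 0.103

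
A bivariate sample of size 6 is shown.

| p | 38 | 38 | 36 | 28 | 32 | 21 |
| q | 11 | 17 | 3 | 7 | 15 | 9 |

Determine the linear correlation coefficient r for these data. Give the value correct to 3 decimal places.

n = 6, Σp = 193, Σq = 62, Σp² = 6433, Σq² = 774, Σpq = 2037
nΣpq − ΣpΣq = 12222 − 11966 = 256
nΣp² − (Σp)² = 38598 − 37249 = 1349; nΣq² − (Σq)² = 4644 − 3844 = 800
r = 256 / √(1349 × 800) = 256 / 1038.8455 ≈ 0.246

0.246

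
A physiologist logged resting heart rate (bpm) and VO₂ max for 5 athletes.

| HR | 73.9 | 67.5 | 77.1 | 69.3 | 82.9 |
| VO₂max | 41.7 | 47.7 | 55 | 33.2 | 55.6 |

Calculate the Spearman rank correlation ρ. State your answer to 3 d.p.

0.700

Rank HR: 3, 1, 4, 2, 5
Rank VO₂max: 2, 3, 4, 1, 5
d = rank(HR) − rank(VO₂max): 1, -2, 0, 1, 0; Σd² = 6
ρ = 1 − 6Σd² / [n(n²−1)] = 1 − 6×6 / (5×24) = 1 − 36/120 ≈ 0.700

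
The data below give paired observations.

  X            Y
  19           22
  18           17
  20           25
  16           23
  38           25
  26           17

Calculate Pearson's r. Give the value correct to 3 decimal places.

n = 6, ΣX = 137, ΣY = 129, ΣX² = 3461, ΣY² = 2841, ΣXY = 2984
nΣXY − ΣXΣY = 17904 − 17673 = 231
nΣX² − (ΣX)² = 20766 − 18769 = 1997; nΣY² − (ΣY)² = 17046 − 16641 = 405
r = 231 / √(1997 × 405) = 231 / 899.3247 ≈ 0.257

0.257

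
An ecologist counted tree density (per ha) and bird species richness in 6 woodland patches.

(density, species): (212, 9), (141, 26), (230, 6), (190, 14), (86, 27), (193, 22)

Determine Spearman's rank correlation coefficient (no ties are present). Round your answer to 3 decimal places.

-0.943

Rank density: 5, 2, 6, 3, 1, 4
Rank species: 2, 5, 1, 3, 6, 4
d = rank(density) − rank(species): 3, -3, 5, 0, -5, 0; Σd² = 68
ρ = 1 − 6Σd² / [n(n²−1)] = 1 − 6×68 / (6×35) = 1 − 408/210 ≈ -0.943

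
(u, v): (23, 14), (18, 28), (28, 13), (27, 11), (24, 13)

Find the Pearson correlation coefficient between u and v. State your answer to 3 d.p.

n = 5, Σu = 120, Σv = 79, Σu² = 2942, Σv² = 1439, Σuv = 1799
nΣuv − ΣuΣv = 8995 − 9480 = -485
nΣu² − (Σu)² = 14710 − 14400 = 310; nΣv² − (Σv)² = 7195 − 6241 = 954
r = -485 / √(310 × 954) = -485 / 543.8198 ≈ -0.892

-0.892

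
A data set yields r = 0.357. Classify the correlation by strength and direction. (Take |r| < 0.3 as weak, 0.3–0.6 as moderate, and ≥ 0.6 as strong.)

moderate positive

r = 0.357 > 0 so the relationship is positive.
|r| = 0.357, which falls in the moderate range.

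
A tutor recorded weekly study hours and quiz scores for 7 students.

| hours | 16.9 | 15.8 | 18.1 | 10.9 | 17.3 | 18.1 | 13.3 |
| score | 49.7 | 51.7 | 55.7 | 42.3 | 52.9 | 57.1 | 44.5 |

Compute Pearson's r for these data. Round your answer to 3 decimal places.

0.948

n = 7, Σx = 110.4, Σy = 353.9, Σx² = 1785.46, Σy² = 18073.83, Σxy = 5666.56
nΣxy − ΣxΣy = 39665.92 − 39070.56 = 595.36
nΣx² − (Σx)² = 12498.22 − 12188.16 = 310.06; nΣy² − (Σy)² = 126516.81 − 125245.21 = 1271.6
r = 595.36 / √(310.06 × 1271.6) = 595.36 / 627.9111 ≈ 0.948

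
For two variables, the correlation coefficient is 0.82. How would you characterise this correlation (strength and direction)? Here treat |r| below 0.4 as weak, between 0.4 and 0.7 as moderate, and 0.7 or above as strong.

r = 0.82 > 0 so the relationship is positive.
|r| = 0.82, which falls in the strong range.

strong positive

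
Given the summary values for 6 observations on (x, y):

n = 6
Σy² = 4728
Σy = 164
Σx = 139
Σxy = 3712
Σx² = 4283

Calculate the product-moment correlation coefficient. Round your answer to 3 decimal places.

r = (nΣxy − ΣxΣy) / √[(nΣx² − (Σx)²)(nΣy² − (Σy)²)]
Numerator: 6×3712 − 139×164 = -524
Denominator: √[(25698 − 19321)(28368 − 26896)] = √[6377 × 1472] = 3063.8120
r = -524 / 3063.8120 ≈ -0.171

-0.171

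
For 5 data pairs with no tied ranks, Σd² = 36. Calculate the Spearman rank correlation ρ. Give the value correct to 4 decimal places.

-0.8000

ρ = 1 − 6Σd² / [n(n²−1)] = 1 − 6×36 / (5×24)
  = 1 − 216/120 = 1 − 1.80000 ≈ -0.8000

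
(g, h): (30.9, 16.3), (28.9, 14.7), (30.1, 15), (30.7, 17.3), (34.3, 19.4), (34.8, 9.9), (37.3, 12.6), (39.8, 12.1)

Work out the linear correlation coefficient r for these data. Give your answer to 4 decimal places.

-0.4769

n = 8, Σg = 266.8, Σh = 117.3, Σg² = 9001.38, Σh² = 1785.61, Σgh = 3872.61
nΣgh − ΣgΣh = 30980.88 − 31295.64 = -314.76
nΣg² − (Σg)² = 72011.04 − 71182.24 = 828.8; nΣh² − (Σh)² = 14284.88 − 13759.29 = 525.59
r = -314.76 / √(828.8 × 525.59) = -314.76 / 660.0068 ≈ -0.4769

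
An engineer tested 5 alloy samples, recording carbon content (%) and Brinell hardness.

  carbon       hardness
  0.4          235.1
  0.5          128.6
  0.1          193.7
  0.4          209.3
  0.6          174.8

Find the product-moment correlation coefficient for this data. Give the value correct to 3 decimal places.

n = 5, Σx = 2, Σy = 941.5, Σx² = 0.94, Σy² = 183691.19, Σxy = 366.31
nΣxy − ΣxΣy = 1831.55 − 1883 = -51.45
nΣx² − (Σx)² = 4.7 − 4 = 0.7; nΣy² − (Σy)² = 918455.95 − 886422.25 = 32033.7
r = -51.45 / √(0.7 × 32033.7) = -51.45 / 149.7451 ≈ -0.344

-0.344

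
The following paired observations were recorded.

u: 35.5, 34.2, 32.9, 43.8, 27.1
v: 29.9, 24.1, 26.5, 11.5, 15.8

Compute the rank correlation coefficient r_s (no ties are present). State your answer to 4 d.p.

Rank u: 4, 3, 2, 5, 1
Rank v: 5, 3, 4, 1, 2
d = rank(u) − rank(v): -1, 0, -2, 4, -1; Σd² = 22
ρ = 1 − 6Σd² / [n(n²−1)] = 1 − 6×22 / (5×24) = 1 − 132/120 ≈ -0.1000

-0.1000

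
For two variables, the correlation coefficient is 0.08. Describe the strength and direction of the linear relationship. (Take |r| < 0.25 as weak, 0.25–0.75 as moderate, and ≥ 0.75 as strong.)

r = 0.08 > 0 so the relationship is positive.
|r| = 0.08, which falls in the weak range.

weak positive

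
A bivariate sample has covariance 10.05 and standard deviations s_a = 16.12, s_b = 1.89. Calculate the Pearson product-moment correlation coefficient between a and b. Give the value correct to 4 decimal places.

0.3299

r = Cov(a,b) / (s_a · s_b) = 10.05 / (16.12 × 1.89)
  = 10.05 / 30.4668 ≈ 0.3299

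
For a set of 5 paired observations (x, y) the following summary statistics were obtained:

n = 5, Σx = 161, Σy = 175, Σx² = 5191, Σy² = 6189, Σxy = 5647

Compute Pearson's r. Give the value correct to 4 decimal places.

r = (nΣxy − ΣxΣy) / √[(nΣx² − (Σx)²)(nΣy² − (Σy)²)]
Numerator: 5×5647 − 161×175 = 60
Denominator: √[(25955 − 25921)(30945 − 30625)] = √[34 × 320] = 104.3072
r = 60 / 104.3072 ≈ 0.5752

0.5752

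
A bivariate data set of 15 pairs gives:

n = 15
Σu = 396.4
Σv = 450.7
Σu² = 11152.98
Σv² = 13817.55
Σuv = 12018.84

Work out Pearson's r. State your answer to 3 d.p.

0.251

r = (nΣuv − ΣuΣv) / √[(nΣu² − (Σu)²)(nΣv² − (Σv)²)]
Numerator: 15×12018.84 − 396.4×450.7 = 1625.12
Denominator: √[(167294.7 − 157132.96)(207263.25 − 203130.49)] = √[10161.74 × 4132.76] = 6480.4346
r = 1625.12 / 6480.4346 ≈ 0.251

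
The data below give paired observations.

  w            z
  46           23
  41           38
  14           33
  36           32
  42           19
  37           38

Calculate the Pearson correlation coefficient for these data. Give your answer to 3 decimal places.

n = 6, Σw = 216, Σz = 183, Σw² = 8422, Σz² = 5891, Σwz = 6434
nΣwz − ΣwΣz = 38604 − 39528 = -924
nΣw² − (Σw)² = 50532 − 46656 = 3876; nΣz² − (Σz)² = 35346 − 33489 = 1857
r = -924 / √(3876 × 1857) = -924 / 2682.8589 ≈ -0.344

-0.344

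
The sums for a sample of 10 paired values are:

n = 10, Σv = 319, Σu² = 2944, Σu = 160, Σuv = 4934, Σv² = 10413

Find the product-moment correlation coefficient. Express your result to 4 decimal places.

r = (nΣuv − ΣuΣv) / √[(nΣu² − (Σu)²)(nΣv² − (Σv)²)]
Numerator: 10×4934 − 160×319 = -1700
Denominator: √[(29440 − 25600)(104130 − 101761)] = √[3840 × 2369] = 3016.1167
r = -1700 / 3016.1167 ≈ -0.5636

-0.5636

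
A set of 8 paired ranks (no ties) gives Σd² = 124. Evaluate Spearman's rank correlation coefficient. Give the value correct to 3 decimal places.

-0.476

ρ = 1 − 6Σd² / [n(n²−1)] = 1 − 6×124 / (8×63)
  = 1 − 744/504 = 1 − 1.4762 ≈ -0.476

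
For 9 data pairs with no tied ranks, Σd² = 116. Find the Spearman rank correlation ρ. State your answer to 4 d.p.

ρ = 1 − 6Σd² / [n(n²−1)] = 1 − 6×116 / (9×80)
  = 1 − 696/720 = 1 − 0.96667 ≈ 0.0333

0.0333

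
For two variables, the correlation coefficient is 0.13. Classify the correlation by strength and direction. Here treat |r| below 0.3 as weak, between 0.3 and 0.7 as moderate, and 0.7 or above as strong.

r = 0.13 > 0 so the relationship is positive.
|r| = 0.13, which falls in the weak range.

weak positive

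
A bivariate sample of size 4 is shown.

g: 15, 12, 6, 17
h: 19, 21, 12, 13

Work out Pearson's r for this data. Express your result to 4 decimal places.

n = 4, Σg = 50, Σh = 65, Σg² = 694, Σh² = 1115, Σgh = 830
nΣgh − ΣgΣh = 3320 − 3250 = 70
nΣg² − (Σg)² = 2776 − 2500 = 276; nΣh² − (Σh)² = 4460 − 4225 = 235
r = 70 / √(276 × 235) = 70 / 254.6763 ≈ 0.2749

0.2749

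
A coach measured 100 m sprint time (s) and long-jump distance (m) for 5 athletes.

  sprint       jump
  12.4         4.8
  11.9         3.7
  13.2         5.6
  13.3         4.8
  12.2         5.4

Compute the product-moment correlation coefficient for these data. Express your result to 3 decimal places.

0.550

n = 5, Σx = 63, Σy = 24.3, Σx² = 795.34, Σy² = 120.29, Σxy = 307.19
nΣxy − ΣxΣy = 1535.95 − 1530.9 = 5.05
nΣx² − (Σx)² = 3976.7 − 3969 = 7.7; nΣy² − (Σy)² = 601.45 − 590.49 = 10.96
r = 5.05 / √(7.7 × 10.96) = 5.05 / 9.1865 ≈ 0.550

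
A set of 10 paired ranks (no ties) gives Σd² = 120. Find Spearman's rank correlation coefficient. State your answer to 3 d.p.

0.273

ρ = 1 − 6Σd² / [n(n²−1)] = 1 − 6×120 / (10×99)
  = 1 − 720/990 = 1 − 0.7273 ≈ 0.273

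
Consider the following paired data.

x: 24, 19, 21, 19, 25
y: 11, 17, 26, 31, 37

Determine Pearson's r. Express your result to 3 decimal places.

0.101

n = 5, Σx = 108, Σy = 122, Σx² = 2364, Σy² = 3416, Σxy = 2647
nΣxy − ΣxΣy = 13235 − 13176 = 59
nΣx² − (Σx)² = 11820 − 11664 = 156; nΣy² − (Σy)² = 17080 − 14884 = 2196
r = 59 / √(156 × 2196) = 59 / 585.2999 ≈ 0.101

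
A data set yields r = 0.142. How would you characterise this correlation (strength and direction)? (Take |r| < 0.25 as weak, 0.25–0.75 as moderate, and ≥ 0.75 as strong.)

weak positive

r = 0.142 > 0 so the relationship is positive.
|r| = 0.142, which falls in the weak range.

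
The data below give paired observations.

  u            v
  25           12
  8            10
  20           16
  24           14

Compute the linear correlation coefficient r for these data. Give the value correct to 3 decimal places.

n = 4, Σu = 77, Σv = 52, Σu² = 1665, Σv² = 696, Σuv = 1036
nΣuv − ΣuΣv = 4144 − 4004 = 140
nΣu² − (Σu)² = 6660 − 5929 = 731; nΣv² − (Σv)² = 2784 − 2704 = 80
r = 140 / √(731 × 80) = 140 / 241.8264 ≈ 0.579

0.579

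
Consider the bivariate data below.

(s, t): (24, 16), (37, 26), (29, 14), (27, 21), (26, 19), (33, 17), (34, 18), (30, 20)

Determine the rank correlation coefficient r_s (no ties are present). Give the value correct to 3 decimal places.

0.357

Rank s: 1, 8, 4, 3, 2, 6, 7, 5
Rank t: 2, 8, 1, 7, 5, 3, 4, 6
d = rank(s) − rank(t): -1, 0, 3, -4, -3, 3, 3, -1; Σd² = 54
ρ = 1 − 6Σd² / [n(n²−1)] = 1 − 6×54 / (8×63) = 1 − 324/504 ≈ 0.357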